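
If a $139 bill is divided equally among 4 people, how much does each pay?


Total bill: $139
Number of people: 4
Each pays: $139 / 4 = $34.75

$34.75


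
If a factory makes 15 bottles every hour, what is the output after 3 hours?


Production rate: 15 bottles per hour
Time: 3 hours
Total: 15 x 3 = 45 bottles

45 bottles


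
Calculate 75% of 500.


Convert percentage to decimal:
75% = 0.75
Multiply:
500 x 0.75 = 375

375


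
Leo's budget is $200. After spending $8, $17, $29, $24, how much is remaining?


Add up expenses:
$8 + $17 + $29 + $24 = $78
Subtract from budget:
$200 - $78 = $122

$122


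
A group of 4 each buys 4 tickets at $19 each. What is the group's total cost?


Cost per person:
4 x $19 = $76
Group total:
4 x $76 = $304

$304


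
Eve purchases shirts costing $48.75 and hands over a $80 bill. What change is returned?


Start with the amount paid:
$80
Subtract the price:
$80 - $48.75 = $31.25

$31.25


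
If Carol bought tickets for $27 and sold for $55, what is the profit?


Selling price = $55
Cost price = $27
Profit = selling price - cost price:
Profit = $55 - $27 = $28

$28


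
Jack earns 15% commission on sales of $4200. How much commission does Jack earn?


Convert rate to decimal:
15% = 0.15
Multiply by sales:
$4200 x 0.15 = $630

$630


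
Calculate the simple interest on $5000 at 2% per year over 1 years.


Use the formula I = P x R x T / 100
P x R x T = 5000 x 2 x 1 = 10000
I = 10000 / 100 = $100

$100


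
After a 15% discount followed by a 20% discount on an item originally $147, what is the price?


First discount:
15% of $147 = $22.05
Price after first discount:
$147 - $22.05 = $124.95
Second discount:
20% of $124.95 = $24.99
Final price:
$124.95 - $24.99 = $99.96

$99.96


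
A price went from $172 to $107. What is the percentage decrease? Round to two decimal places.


Find the absolute change:
|107 - 172| = 65
Divide by original and multiply by 100:
65 / 172 x 100 = 37.7906...% ≈ 37.79%

37.79%


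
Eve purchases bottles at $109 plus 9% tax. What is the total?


Calculate the tax:
9% of $109 = $9.81
Add tax to price:
$109 + $9.81 = $118.81

$118.81


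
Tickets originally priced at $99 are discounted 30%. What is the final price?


Calculate the discount amount:
30% of $99 = $29.70
Subtract from original:
$99 - $29.70 = $69.30

$69.30


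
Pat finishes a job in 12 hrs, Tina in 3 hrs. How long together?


Pat's rate: 1/12 of the job per hour
Tina's rate: 1/3 of the job per hour
Combined rate: 1/12 + 1/3 = 5/12 per hour
Time = 1 / (5/12) = 12/5 = 2.4 hours

2.4 hours


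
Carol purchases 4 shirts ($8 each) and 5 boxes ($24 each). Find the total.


Cost of shirts:
4 x $8 = $32
Cost of boxes:
5 x $24 = $120
Add both:
$32 + $120 = $152

$152


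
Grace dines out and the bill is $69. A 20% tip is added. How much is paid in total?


Calculate the tip:
20% of $69 = $13.80
Add tip to meal cost:
$69 + $13.80 = $82.80

$82.80


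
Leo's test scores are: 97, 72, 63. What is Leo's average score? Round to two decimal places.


Add the scores:
97 + 72 + 63 = 232
Divide by the number of tests:
232 / 3 = 77.3333... ≈ 77.33

77.33


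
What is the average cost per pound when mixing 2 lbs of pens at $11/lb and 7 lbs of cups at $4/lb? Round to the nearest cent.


Cost of pens:
2 x $11 = $22
Cost of cups:
7 x $4 = $28
Total cost: $22 + $28 = $50
Total weight: 9 lbs
Average: $50 / 9 = $5.5555... ≈ $5.56/lb

$5.56/lb


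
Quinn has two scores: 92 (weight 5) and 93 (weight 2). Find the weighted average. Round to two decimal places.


Weighted sum:
5 x 92 + 2 x 93 = 646
Total weight:
5 + 2 = 7
Weighted average:
646 / 7 = 92.2857... ≈ 92.29

92.29


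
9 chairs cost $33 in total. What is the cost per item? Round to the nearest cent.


Total cost: $33
Number of items: 9
Unit price: $33 / 9 = $3.6666... ≈ $3.67

$3.67


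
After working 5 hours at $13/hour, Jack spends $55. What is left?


Calculate earnings:
5 x $13 = $65
Subtract spending:
$65 - $55 = $10

$10


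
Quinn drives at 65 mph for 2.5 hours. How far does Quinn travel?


Use the formula: distance = speed x time
Speed = 65 mph, Time = 2.5 hours
65 x 2.5 = 162.5 miles

162.5 miles


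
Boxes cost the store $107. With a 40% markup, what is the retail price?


Calculate the markup amount:
40% of $107 = $42.80
Add to cost:
$107 + $42.80 = $149.80

$149.80


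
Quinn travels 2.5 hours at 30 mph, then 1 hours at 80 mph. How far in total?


Leg 1 distance:
30 x 2.5 = 75 miles
Leg 2 distance:
80 x 1 = 80 miles
Total distance:
75 + 80 = 155 miles

155 miles


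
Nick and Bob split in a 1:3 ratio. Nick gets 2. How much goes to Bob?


Find the multiplier:
2 / 1 = 2
Apply to Bob's share:
3 x 2 = 6

6


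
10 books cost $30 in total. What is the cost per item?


Total cost: $30
Number of items: 10
Unit price: $30 / 10 = $3

$3


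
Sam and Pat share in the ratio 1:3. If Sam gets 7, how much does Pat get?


Find the multiplier:
7 / 1 = 7
Apply to Pat's share:
3 x 7 = 21

21


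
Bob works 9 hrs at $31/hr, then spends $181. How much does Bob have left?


Calculate earnings:
9 x $31 = $279
Subtract spending:
$279 - $181 = $98

$98


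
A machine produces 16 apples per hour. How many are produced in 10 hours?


Production rate: 16 apples per hour
Time: 10 hours
Total: 16 x 10 = 160 apples

160 apples


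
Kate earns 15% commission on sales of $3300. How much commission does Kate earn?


Convert rate to decimal:
15% = 0.15
Multiply by sales:
$3300 x 0.15 = $495

$495


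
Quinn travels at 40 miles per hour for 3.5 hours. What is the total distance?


Use the formula: distance = speed x time
Speed = 40 mph, Time = 3.5 hours
40 x 3.5 = 140 miles

140 miles


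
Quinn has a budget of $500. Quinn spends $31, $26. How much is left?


Add up expenses:
$31 + $26 = $57
Subtract from budget:
$500 - $57 = $443

$443


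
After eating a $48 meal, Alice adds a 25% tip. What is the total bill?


Calculate the tip:
25% of $48 = $12
Add tip to meal cost:
$48 + $12 = $60

$60


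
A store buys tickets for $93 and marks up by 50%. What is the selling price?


Calculate the markup amount:
50% of $93 = $46.50
Add to cost:
$93 + $46.50 = $139.50

$139.50


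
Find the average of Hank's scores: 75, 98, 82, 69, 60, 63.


Add the scores:
75 + 98 + 82 + 69 + 60 + 63 = 447
Divide by the number of tests:
447 / 6 = 74.5

74.5


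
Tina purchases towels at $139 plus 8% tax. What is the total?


Calculate the tax:
8% of $139 = $11.12
Add tax to price:
$139 + $11.12 = $150.12

$150.12


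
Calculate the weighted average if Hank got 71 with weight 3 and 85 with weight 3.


Weighted sum:
3 x 71 + 3 x 85 = 468
Total weight:
3 + 3 = 6
Weighted average:
468 / 6 = 78

78


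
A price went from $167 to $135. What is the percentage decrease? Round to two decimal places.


Find the absolute change:
|135 - 167| = 32
Divide by original and multiply by 100:
32 / 167 x 100 = 19.1616...% ≈ 19.16%

19.16%


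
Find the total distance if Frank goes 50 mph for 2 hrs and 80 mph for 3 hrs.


Leg 1 distance:
50 x 2 = 100 miles
Leg 2 distance:
80 x 3 = 240 miles
Total distance:
100 + 240 = 340 miles

340 miles


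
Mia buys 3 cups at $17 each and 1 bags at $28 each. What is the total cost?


Cost of cups:
3 x $17 = $51
Cost of bags:
1 x $28 = $28
Add both:
$51 + $28 = $79

$79


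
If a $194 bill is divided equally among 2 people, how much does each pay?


Total bill: $194
Number of people: 2
Each pays: $194 / 2 = $97

$97


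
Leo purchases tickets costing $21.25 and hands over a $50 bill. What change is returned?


Start with the amount paid:
$50
Subtract the price:
$50 - $21.25 = $28.75

$28.75


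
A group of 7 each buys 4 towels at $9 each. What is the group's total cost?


Cost per person:
4 x $9 = $36
Group total:
7 x $36 = $252

$252


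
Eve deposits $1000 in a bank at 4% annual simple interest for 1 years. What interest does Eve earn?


Use the formula I = P x R x T / 100
P x R x T = 1000 x 4 x 1 = 4000
I = 4000 / 100 = $40

$40


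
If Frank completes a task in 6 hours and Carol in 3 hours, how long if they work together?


Frank's rate: 1/6 of the job per hour
Carol's rate: 1/3 of the job per hour
Combined rate: 1/6 + 1/3 = 1/2 per hour
Time = 1 / (1/2) = 2 hours

2 hours


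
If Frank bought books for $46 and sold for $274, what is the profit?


Selling price = $274
Cost price = $46
Profit = selling price - cost price:
Profit = $274 - $46 = $228

$228


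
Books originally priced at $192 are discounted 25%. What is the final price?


Calculate the discount amount:
25% of $192 = $48
Subtract from original:
$192 - $48 = $144

$144


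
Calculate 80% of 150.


Convert percentage to decimal:
80% = 0.8
Multiply:
150 x 0.8 = 120

120


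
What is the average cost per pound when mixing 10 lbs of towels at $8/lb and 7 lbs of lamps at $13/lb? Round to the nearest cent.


Cost of towels:
10 x $8 = $80
Cost of lamps:
7 x $13 = $91
Total cost: $80 + $91 = $171
Total weight: 17 lbs
Average: $171 / 17 = $10.0588... ≈ $10.06/lb

$10.06/lb


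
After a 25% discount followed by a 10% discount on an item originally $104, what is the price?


First discount:
25% of $104 = $26
Price after first discount:
$104 - $26 = $78
Second discount:
10% of $78 = $7.80
Final price:
$78 - $7.80 = $70.20

$70.20


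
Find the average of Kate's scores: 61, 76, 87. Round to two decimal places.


Add the scores:
61 + 76 + 87 = 224
Divide by the number of tests:
224 / 3 = 74.6666... ≈ 74.67

74.67


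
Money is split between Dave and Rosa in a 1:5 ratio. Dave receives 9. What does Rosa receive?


Find the multiplier:
9 / 1 = 9
Apply to Rosa's share:
5 x 9 = 45

45


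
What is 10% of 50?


Convert percentage to decimal:
10% = 0.1
Multiply:
50 x 0.1 = 5

5


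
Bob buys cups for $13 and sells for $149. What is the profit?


Selling price = $149
Cost price = $13
Profit = selling price - cost price:
Profit = $149 - $13 = $136

$136


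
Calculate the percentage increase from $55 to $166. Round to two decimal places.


Find the absolute change:
|166 - 55| = 111
Divide by original and multiply by 100:
111 / 55 x 100 = 201.8181...% ≈ 201.82%

201.82%


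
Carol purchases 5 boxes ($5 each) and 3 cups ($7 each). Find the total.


Cost of boxes:
5 x $5 = $25
Cost of cups:
3 x $7 = $21
Add both:
$25 + $21 = $46

$46


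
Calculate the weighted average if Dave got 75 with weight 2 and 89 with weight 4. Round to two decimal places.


Weighted sum:
2 x 75 + 4 x 89 = 506
Total weight:
2 + 4 = 6
Weighted average:
506 / 6 = 84.3333... ≈ 84.33

84.33


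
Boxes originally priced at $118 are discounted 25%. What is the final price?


Calculate the discount amount:
25% of $118 = $29.50
Subtract from original:
$118 - $29.50 = $88.50

$88.50


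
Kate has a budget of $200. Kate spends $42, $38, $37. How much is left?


Add up expenses:
$42 + $38 + $37 = $117
Subtract from budget:
$200 - $117 = $83

$83


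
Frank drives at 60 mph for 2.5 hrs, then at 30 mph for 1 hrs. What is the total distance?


Leg 1 distance:
60 x 2.5 = 150 miles
Leg 2 distance:
30 x 1 = 30 miles
Total distance:
150 + 30 = 180 miles

180 miles


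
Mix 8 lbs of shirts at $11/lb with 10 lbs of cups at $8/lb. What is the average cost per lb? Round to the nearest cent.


Cost of shirts:
8 x $11 = $88
Cost of cups:
10 x $8 = $80
Total cost: $88 + $80 = $168
Total weight: 18 lbs
Average: $168 / 18 = $9.3333... ≈ $9.33/lb

$9.33/lb


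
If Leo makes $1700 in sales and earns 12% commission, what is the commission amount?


Convert rate to decimal:
12% = 0.12
Multiply by sales:
$1700 x 0.12 = $204

$204


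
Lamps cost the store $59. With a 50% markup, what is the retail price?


Calculate the markup amount:
50% of $59 = $29.50
Add to cost:
$59 + $29.50 = $88.50

$88.50


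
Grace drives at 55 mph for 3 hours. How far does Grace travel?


Use the formula: distance = speed x time
Speed = 55 mph, Time = 3 hours
55 x 3 = 165 miles

165 miles


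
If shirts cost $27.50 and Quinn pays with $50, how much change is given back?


Start with the amount paid:
$50
Subtract the price:
$50 - $27.50 = $22.50

$22.50


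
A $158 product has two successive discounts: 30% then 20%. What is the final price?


First discount:
30% of $158 = $47.40
Price after first discount:
$158 - $47.40 = $110.60
Second discount:
20% of $110.60 = $22.12
Final price:
$110.60 - $22.12 = $88.48

$88.48


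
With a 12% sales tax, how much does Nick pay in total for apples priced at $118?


Calculate the tax:
12% of $118 = $14.16
Add tax to price:
$118 + $14.16 = $132.16

$132.16


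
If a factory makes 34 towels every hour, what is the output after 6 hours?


Production rate: 34 towels per hour
Time: 6 hours
Total: 34 x 6 = 204 towels

204 towels


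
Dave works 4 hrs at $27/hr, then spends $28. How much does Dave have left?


Calculate earnings:
4 x $27 = $108
Subtract spending:
$108 - $28 = $80

$80


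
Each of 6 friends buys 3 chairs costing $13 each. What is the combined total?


Cost per person:
3 x $13 = $39
Group total:
6 x $39 = $234

$234


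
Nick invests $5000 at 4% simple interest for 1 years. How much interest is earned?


Use the formula I = P x R x T / 100
P x R x T = 5000 x 4 x 1 = 20000
I = 20000 / 100 = $200

$200


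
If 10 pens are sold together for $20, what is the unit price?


Total cost: $20
Number of items: 10
Unit price: $20 / 10 = $2

$2


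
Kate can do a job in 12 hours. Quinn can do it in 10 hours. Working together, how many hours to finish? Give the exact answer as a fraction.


Kate's rate: 1/12 of the job per hour
Quinn's rate: 1/10 of the job per hour
Combined rate: 1/12 + 1/10 = 11/60 per hour
Time = 1 / (11/60) = 60/11 hours (≈ 5.45 hours)

60/11 hours


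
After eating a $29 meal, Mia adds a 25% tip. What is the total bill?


Calculate the tip:
25% of $29 = $7.25
Add tip to meal cost:
$29 + $7.25 = $36.25

$36.25


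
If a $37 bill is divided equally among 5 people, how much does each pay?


Total bill: $37
Number of people: 5
Each pays: $37 / 5 = $7.40

$7.40


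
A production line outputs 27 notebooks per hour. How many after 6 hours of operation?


Production rate: 27 notebooks per hour
Time: 6 hours
Total: 27 x 6 = 162 notebooks

162 notebooks


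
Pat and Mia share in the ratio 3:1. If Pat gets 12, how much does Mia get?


Find the multiplier:
12 / 3 = 4
Apply to Mia's share:
1 x 4 = 4

4


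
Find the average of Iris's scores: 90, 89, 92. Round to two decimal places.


Add the scores:
90 + 89 + 92 = 271
Divide by the number of tests:
271 / 3 = 90.3333... ≈ 90.33

90.33


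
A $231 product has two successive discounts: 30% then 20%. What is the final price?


First discount:
30% of $231 = $69.30
Price after first discount:
$231 - $69.30 = $161.70
Second discount:
20% of $161.70 = $32.34
Final price:
$161.70 - $32.34 = $129.36

$129.36


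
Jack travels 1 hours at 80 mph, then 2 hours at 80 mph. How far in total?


Leg 1 distance:
80 x 1 = 80 miles
Leg 2 distance:
80 x 2 = 160 miles
Total distance:
80 + 160 = 240 miles

240 miles


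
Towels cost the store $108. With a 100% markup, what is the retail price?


Calculate the markup amount:
100% of $108 = $108
Add to cost:
$108 + $108 = $216

$216


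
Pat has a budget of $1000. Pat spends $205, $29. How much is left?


Add up expenses:
$205 + $29 = $234
Subtract from budget:
$1000 - $234 = $766

$766


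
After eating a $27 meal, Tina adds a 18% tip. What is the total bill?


Calculate the tip:
18% of $27 = $4.86
Add tip to meal cost:
$27 + $4.86 = $31.86

$31.86


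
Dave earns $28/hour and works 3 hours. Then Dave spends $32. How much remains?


Calculate earnings:
3 x $28 = $84
Subtract spending:
$84 - $32 = $52

$52


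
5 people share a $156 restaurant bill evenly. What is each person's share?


Total bill: $156
Number of people: 5
Each pays: $156 / 5 = $31.20

$31.20


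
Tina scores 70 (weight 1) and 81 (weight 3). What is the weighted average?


Weighted sum:
1 x 70 + 3 x 81 = 313
Total weight:
1 + 3 = 4
Weighted average:
313 / 4 = 78.25

78.25


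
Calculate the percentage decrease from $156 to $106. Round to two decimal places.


Find the absolute change:
|106 - 156| = 50
Divide by original and multiply by 100:
50 / 156 x 100 = 32.0512...% ≈ 32.05%

32.05%


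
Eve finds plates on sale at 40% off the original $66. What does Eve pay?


Calculate the discount amount:
40% of $66 = $26.40
Subtract from original:
$66 - $26.40 = $39.60

$39.60


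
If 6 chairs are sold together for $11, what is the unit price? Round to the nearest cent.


Total cost: $11
Number of items: 6
Unit price: $11 / 6 = $1.8333... ≈ $1.83

$1.83


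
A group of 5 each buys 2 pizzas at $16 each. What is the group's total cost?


Cost per person:
2 x $16 = $32
Group total:
5 x $32 = $160

$160


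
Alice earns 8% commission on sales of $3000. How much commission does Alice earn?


Convert rate to decimal:
8% = 0.08
Multiply by sales:
$3000 x 0.08 = $240

$240


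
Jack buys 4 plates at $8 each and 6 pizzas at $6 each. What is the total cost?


Cost of plates:
4 x $8 = $32
Cost of pizzas:
6 x $6 = $36
Add both:
$32 + $36 = $68

$68


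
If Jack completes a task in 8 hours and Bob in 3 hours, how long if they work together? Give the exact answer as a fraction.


Jack's rate: 1/8 of the job per hour
Bob's rate: 1/3 of the job per hour
Combined rate: 1/8 + 1/3 = 11/24 per hour
Time = 1 / (11/24) = 24/11 hours (≈ 2.18 hours)

24/11 hours


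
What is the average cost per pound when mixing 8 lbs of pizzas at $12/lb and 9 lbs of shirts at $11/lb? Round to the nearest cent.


Cost of pizzas:
8 x $12 = $96
Cost of shirts:
9 x $11 = $99
Total cost: $96 + $99 = $195
Total weight: 17 lbs
Average: $195 / 17 = $11.4705... ≈ $11.47/lb

$11.47/lb


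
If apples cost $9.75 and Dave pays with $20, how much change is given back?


Start with the amount paid:
$20
Subtract the price:
$20 - $9.75 = $10.25

$10.25


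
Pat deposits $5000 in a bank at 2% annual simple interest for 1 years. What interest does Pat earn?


Use the formula I = P x R x T / 100
P x R x T = 5000 x 2 x 1 = 10000
I = 10000 / 100 = $100

$100


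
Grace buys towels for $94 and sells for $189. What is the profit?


Selling price = $189
Cost price = $94
Profit = selling price - cost price:
Profit = $189 - $94 = $95

$95


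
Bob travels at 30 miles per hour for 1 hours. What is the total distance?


Use the formula: distance = speed x time
Speed = 30 mph, Time = 1 hours
30 x 1 = 30 miles

30 miles


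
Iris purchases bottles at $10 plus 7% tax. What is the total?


Calculate the tax:
7% of $10 = $0.70
Add tax to price:
$10 + $0.70 = $10.70

$10.70


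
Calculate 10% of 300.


Convert percentage to decimal:
10% = 0.1
Multiply:
300 x 0.1 = 30

30


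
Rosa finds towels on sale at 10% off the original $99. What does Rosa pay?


Calculate the discount amount:
10% of $99 = $9.90
Subtract from original:
$99 - $9.90 = $89.10

$89.10


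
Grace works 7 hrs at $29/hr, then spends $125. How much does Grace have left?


Calculate earnings:
7 x $29 = $203
Subtract spending:
$203 - $125 = $78

$78


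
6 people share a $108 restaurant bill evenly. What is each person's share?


Total bill: $108
Number of people: 6
Each pays: $108 / 6 = $18

$18


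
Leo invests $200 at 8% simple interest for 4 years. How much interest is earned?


Use the formula I = P x R x T / 100
P x R x T = 200 x 8 x 4 = 6400
I = 6400 / 100 = $64

$64


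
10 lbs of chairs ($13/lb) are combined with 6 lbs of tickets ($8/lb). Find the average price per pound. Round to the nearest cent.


Cost of chairs:
10 x $13 = $130
Cost of tickets:
6 x $8 = $48
Total cost: $130 + $48 = $178
Total weight: 16 lbs
Average: $178 / 16 = $11.125 ≈ $11.13/lb

$11.13/lb


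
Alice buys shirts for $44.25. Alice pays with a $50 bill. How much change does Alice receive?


Start with the amount paid:
$50
Subtract the price:
$50 - $44.25 = $5.75

$5.75


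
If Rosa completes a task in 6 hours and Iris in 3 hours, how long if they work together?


Rosa's rate: 1/6 of the job per hour
Iris's rate: 1/3 of the job per hour
Combined rate: 1/6 + 1/3 = 1/2 per hour
Time = 1 / (1/2) = 2 hours

2 hours


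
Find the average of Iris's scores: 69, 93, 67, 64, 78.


Add the scores:
69 + 93 + 67 + 64 + 78 = 371
Divide by the number of tests:
371 / 5 = 74.2

74.2


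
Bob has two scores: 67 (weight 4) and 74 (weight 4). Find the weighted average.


Weighted sum:
4 x 67 + 4 x 74 = 564
Total weight:
4 + 4 = 8
Weighted average:
564 / 8 = 70.5

70.5


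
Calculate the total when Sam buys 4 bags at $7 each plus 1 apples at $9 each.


Cost of bags:
4 x $7 = $28
Cost of apples:
1 x $9 = $9
Add both:
$28 + $9 = $37

$37


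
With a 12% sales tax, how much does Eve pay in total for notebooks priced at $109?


Calculate the tax:
12% of $109 = $13.08
Add tax to price:
$109 + $13.08 = $122.08

$122.08


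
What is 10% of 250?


Convert percentage to decimal:
10% = 0.1
Multiply:
250 x 0.1 = 25

25


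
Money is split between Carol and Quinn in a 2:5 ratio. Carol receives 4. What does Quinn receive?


Find the multiplier:
4 / 2 = 2
Apply to Quinn's share:
5 x 2 = 10

10


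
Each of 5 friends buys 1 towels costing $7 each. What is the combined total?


Cost per person:
1 x $7 = $7
Group total:
5 x $7 = $35

$35


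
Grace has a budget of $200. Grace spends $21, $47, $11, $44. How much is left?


Add up expenses:
$21 + $47 + $11 + $44 = $123
Subtract from budget:
$200 - $123 = $77

$77


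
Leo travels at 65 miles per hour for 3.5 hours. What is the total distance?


Use the formula: distance = speed x time
Speed = 65 mph, Time = 3.5 hours
65 x 3.5 = 227.5 miles

227.5 miles


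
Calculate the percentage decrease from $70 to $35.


Find the absolute change:
|35 - 70| = 35
Divide by original and multiply by 100:
35 / 70 x 100 = 50%

50%


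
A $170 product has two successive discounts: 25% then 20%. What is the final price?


First discount:
25% of $170 = $42.50
Price after first discount:
$170 - $42.50 = $127.50
Second discount:
20% of $127.50 = $25.50
Final price:
$127.50 - $25.50 = $102

$102


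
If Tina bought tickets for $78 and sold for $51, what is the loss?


Selling price = $51
Cost price = $78
Loss = cost price - selling price:
Loss = $78 - $51 = $27

$27


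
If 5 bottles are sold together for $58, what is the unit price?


Total cost: $58
Number of items: 5
Unit price: $58 / 5 = $11.60

$11.60


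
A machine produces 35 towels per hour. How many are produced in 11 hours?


Production rate: 35 towels per hour
Time: 11 hours
Total: 35 x 11 = 385 towels

385 towels


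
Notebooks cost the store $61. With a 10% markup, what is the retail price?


Calculate the markup amount:
10% of $61 = $6.10
Add to cost:
$61 + $6.10 = $67.10

$67.10


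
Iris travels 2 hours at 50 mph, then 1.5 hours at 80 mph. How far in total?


Leg 1 distance:
50 x 2 = 100 miles
Leg 2 distance:
80 x 1.5 = 120 miles
Total distance:
100 + 120 = 220 miles

220 miles


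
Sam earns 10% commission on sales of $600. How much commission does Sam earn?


Convert rate to decimal:
10% = 0.1
Multiply by sales:
$600 x 0.1 = $60

$60


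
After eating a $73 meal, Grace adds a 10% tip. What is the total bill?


Calculate the tip:
10% of $73 = $7.30
Add tip to meal cost:
$73 + $7.30 = $80.30

$80.30


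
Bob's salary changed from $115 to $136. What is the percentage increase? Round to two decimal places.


Find the absolute change:
|136 - 115| = 21
Divide by original and multiply by 100:
21 / 115 x 100 = 18.2608...% ≈ 18.26%

18.26%


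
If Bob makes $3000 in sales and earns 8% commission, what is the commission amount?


Convert rate to decimal:
8% = 0.08
Multiply by sales:
$3000 x 0.08 = $240

$240


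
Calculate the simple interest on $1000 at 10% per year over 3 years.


Use the formula I = P x R x T / 100
P x R x T = 1000 x 10 x 3 = 30000
I = 30000 / 100 = $300

$300


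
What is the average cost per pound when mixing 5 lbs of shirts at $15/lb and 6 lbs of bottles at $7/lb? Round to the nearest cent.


Cost of shirts:
5 x $15 = $75
Cost of bottles:
6 x $7 = $42
Total cost: $75 + $42 = $117
Total weight: 11 lbs
Average: $117 / 11 = $10.6363... ≈ $10.64/lb

$10.64/lb


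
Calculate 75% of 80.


Convert percentage to decimal:
75% = 0.75
Multiply:
80 x 0.75 = 60

60


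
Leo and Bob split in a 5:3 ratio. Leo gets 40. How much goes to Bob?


Find the multiplier:
40 / 5 = 8
Apply to Bob's share:
3 x 8 = 24

24


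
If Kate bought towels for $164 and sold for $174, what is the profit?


Selling price = $174
Cost price = $164
Profit = selling price - cost price:
Profit = $174 - $164 = $10

$10


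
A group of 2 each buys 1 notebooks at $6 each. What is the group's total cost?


Cost per person:
1 x $6 = $6
Group total:
2 x $6 = $12

$12


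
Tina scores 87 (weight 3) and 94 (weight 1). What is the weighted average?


Weighted sum:
3 x 87 + 1 x 94 = 355
Total weight:
3 + 1 = 4
Weighted average:
355 / 4 = 88.75

88.75


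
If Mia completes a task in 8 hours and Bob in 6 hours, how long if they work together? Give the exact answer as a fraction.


Mia's rate: 1/8 of the job per hour
Bob's rate: 1/6 of the job per hour
Combined rate: 1/8 + 1/6 = 7/24 per hour
Time = 1 / (7/24) = 24/7 hours (≈ 3.43 hours)

24/7 hours


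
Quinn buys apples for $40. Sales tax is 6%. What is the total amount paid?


Calculate the tax:
6% of $40 = $2.40
Add tax to price:
$40 + $2.40 = $42.40

$42.40


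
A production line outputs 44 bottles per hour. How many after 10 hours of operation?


Production rate: 44 bottles per hour
Time: 10 hours
Total: 44 x 10 = 440 bottles

440 bottles


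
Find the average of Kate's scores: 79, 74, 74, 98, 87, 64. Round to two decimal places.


Add the scores:
79 + 74 + 74 + 98 + 87 + 64 = 476
Divide by the number of tests:
476 / 6 = 79.3333... ≈ 79.33

79.33


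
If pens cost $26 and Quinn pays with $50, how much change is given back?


Start with the amount paid:
$50
Subtract the price:
$50 - $26 = $24

$24


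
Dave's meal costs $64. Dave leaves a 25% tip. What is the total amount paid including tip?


Calculate the tip:
25% of $64 = $16
Add tip to meal cost:
$64 + $16 = $80

$80


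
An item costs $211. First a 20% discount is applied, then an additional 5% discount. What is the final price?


First discount:
20% of $211 = $42.20
Price after first discount:
$211 - $42.20 = $168.80
Second discount:
5% of $168.80 = $8.44
Final price:
$168.80 - $8.44 = $160.36

$160.36


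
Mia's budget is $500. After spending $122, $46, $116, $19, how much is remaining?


Add up expenses:
$122 + $46 + $116 + $19 = $303
Subtract from budget:
$500 - $303 = $197

$197


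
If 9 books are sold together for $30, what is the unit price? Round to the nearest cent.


Total cost: $30
Number of items: 9
Unit price: $30 / 9 = $3.3333... ≈ $3.33

$3.33


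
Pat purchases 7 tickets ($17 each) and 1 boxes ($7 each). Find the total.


Cost of tickets:
7 x $17 = $119
Cost of boxes:
1 x $7 = $7
Add both:
$119 + $7 = $126

$126


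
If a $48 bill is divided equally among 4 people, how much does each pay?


Total bill: $48
Number of people: 4
Each pays: $48 / 4 = $12

$12


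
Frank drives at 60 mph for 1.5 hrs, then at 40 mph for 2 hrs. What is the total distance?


Leg 1 distance:
60 x 1.5 = 90 miles
Leg 2 distance:
40 x 2 = 80 miles
Total distance:
90 + 80 = 170 miles

170 miles


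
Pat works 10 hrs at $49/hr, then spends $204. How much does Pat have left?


Calculate earnings:
10 x $49 = $490
Subtract spending:
$490 - $204 = $286

$286


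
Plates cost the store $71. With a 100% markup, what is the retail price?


Calculate the markup amount:
100% of $71 = $71
Add to cost:
$71 + $71 = $142

$142


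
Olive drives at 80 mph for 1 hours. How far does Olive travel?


Use the formula: distance = speed x time
Speed = 80 mph, Time = 1 hours
80 x 1 = 80 miles

80 miles


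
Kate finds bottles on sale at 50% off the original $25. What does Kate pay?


Calculate the discount amount:
50% of $25 = $12.50
Subtract from original:
$25 - $12.50 = $12.50

$12.50


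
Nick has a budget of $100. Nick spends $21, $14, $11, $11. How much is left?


Add up expenses:
$21 + $14 + $11 + $11 = $57
Subtract from budget:
$100 - $57 = $43

$43


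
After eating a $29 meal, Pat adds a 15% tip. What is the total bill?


Calculate the tip:
15% of $29 = $4.35
Add tip to meal cost:
$29 + $4.35 = $33.35

$33.35


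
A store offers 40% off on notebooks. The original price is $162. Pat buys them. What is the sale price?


Calculate the discount amount:
40% of $162 = $64.80
Subtract from original:
$162 - $64.80 = $97.20

$97.20


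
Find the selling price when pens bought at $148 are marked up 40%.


Calculate the markup amount:
40% of $148 = $59.20
Add to cost:
$148 + $59.20 = $207.20

$207.20


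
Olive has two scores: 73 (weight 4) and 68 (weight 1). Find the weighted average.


Weighted sum:
4 x 73 + 1 x 68 = 360
Total weight:
4 + 1 = 5
Weighted average:
360 / 5 = 72

72


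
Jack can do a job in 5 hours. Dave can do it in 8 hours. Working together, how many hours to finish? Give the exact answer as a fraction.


Jack's rate: 1/5 of the job per hour
Dave's rate: 1/8 of the job per hour
Combined rate: 1/5 + 1/8 = 13/40 per hour
Time = 1 / (13/40) = 40/13 hours (≈ 3.08 hours)

40/13 hours


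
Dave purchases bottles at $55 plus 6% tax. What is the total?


Calculate the tax:
6% of $55 = $3.30
Add tax to price:
$55 + $3.30 = $58.30

$58.30


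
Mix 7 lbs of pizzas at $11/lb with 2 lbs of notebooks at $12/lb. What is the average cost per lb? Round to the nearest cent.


Cost of pizzas:
7 x $11 = $77
Cost of notebooks:
2 x $12 = $24
Total cost: $77 + $24 = $101
Total weight: 9 lbs
Average: $101 / 9 = $11.2222... ≈ $11.22/lb

$11.22/lb


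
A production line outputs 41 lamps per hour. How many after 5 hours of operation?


Production rate: 41 lamps per hour
Time: 5 hours
Total: 41 x 5 = 205 lamps

205 lamps


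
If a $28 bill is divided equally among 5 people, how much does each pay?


Total bill: $28
Number of people: 5
Each pays: $28 / 5 = $5.60

$5.60


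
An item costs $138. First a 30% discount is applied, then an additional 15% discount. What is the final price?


First discount:
30% of $138 = $41.40
Price after first discount:
$138 - $41.40 = $96.60
Second discount:
15% of $96.60 = $14.49
Final price:
$96.60 - $14.49 = $82.11

$82.11


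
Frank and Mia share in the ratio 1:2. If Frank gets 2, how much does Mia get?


Find the multiplier:
2 / 1 = 2
Apply to Mia's share:
2 x 2 = 4

4


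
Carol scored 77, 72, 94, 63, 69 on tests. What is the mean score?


Add the scores:
77 + 72 + 94 + 63 + 69 = 375
Divide by the number of tests:
375 / 5 = 75

75


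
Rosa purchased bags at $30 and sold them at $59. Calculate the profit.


Selling price = $59
Cost price = $30
Profit = selling price - cost price:
Profit = $59 - $30 = $29

$29


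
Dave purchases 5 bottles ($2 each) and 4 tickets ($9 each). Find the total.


Cost of bottles:
5 x $2 = $10
Cost of tickets:
4 x $9 = $36
Add both:
$10 + $36 = $46

$46


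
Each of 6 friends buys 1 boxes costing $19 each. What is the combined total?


Cost per person:
1 x $19 = $19
Group total:
6 x $19 = $114

$114


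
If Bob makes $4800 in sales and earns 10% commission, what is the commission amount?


Convert rate to decimal:
10% = 0.1
Multiply by sales:
$4800 x 0.1 = $480

$480


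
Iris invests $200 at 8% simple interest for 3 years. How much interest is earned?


Use the formula I = P x R x T / 100
P x R x T = 200 x 8 x 3 = 4800
I = 4800 / 100 = $48

$48


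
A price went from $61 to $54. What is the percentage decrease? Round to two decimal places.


Find the absolute change:
|54 - 61| = 7
Divide by original and multiply by 100:
7 / 61 x 100 = 11.4754...% ≈ 11.48%

11.48%


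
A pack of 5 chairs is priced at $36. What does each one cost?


Total cost: $36
Number of items: 5
Unit price: $36 / 5 = $7.20

$7.20


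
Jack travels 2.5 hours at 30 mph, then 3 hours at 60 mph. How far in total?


Leg 1 distance:
30 x 2.5 = 75 miles
Leg 2 distance:
60 x 3 = 180 miles
Total distance:
75 + 180 = 255 miles

255 miles


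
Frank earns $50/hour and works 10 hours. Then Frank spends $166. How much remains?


Calculate earnings:
10 x $50 = $500
Subtract spending:
$500 - $166 = $334

$334


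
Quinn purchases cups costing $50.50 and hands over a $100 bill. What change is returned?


Start with the amount paid:
$100
Subtract the price:
$100 - $50.50 = $49.50

$49.50


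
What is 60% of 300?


Convert percentage to decimal:
60% = 0.6
Multiply:
300 x 0.6 = 180

180


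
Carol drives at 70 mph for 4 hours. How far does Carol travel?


Use the formula: distance = speed x time
Speed = 70 mph, Time = 4 hours
70 x 4 = 280 miles

280 miles


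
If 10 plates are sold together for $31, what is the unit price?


Total cost: $31
Number of items: 10
Unit price: $31 / 10 = $3.10

$3.10


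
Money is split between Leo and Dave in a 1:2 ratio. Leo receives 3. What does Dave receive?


Find the multiplier:
3 / 1 = 3
Apply to Dave's share:
2 x 3 = 6

6


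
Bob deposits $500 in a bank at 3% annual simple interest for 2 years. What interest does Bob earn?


Use the formula I = P x R x T / 100
P x R x T = 500 x 3 x 2 = 3000
I = 3000 / 100 = $30

$30


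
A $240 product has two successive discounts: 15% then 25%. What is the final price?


First discount:
15% of $240 = $36
Price after first discount:
$240 - $36 = $204
Second discount:
25% of $204 = $51
Final price:
$204 - $51 = $153

$153


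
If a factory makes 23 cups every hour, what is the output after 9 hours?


Production rate: 23 cups per hour
Time: 9 hours
Total: 23 x 9 = 207 cups

207 cups


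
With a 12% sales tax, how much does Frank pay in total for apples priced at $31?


Calculate the tax:
12% of $31 = $3.72
Add tax to price:
$31 + $3.72 = $34.72

$34.72


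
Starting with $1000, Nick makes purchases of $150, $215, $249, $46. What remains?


Add up expenses:
$150 + $215 + $249 + $46 = $660
Subtract from budget:
$1000 - $660 = $340

$340


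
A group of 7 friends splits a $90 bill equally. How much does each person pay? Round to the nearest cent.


Total bill: $90
Number of people: 7
Each pays: $90 / 7 = $12.8571... ≈ $12.86

$12.86


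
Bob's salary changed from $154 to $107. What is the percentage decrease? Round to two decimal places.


Find the absolute change:
|107 - 154| = 47
Divide by original and multiply by 100:
47 / 154 x 100 = 30.5194...% ≈ 30.52%

30.52%


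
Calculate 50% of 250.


Convert percentage to decimal:
50% = 0.5
Multiply:
250 x 0.5 = 125

125


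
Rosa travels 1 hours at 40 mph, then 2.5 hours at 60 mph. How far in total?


Leg 1 distance:
40 x 1 = 40 miles
Leg 2 distance:
60 x 2.5 = 150 miles
Total distance:
40 + 150 = 190 miles

190 miles


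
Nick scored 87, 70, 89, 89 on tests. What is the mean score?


Add the scores:
87 + 70 + 89 + 89 = 335
Divide by the number of tests:
335 / 4 = 83.75

83.75


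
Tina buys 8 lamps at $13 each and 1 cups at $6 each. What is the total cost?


Cost of lamps:
8 x $13 = $104
Cost of cups:
1 x $6 = $6
Add both:
$104 + $6 = $110

$110


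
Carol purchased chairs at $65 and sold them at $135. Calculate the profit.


Selling price = $135
Cost price = $65
Profit = selling price - cost price:
Profit = $135 - $65 = $70

$70


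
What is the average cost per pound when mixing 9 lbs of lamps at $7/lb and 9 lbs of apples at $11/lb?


Cost of lamps:
9 x $7 = $63
Cost of apples:
9 x $11 = $99
Total cost: $63 + $99 = $162
Total weight: 18 lbs
Average: $162 / 18 = $9/lb

$9/lb


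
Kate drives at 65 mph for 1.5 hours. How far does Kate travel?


Use the formula: distance = speed x time
Speed = 65 mph, Time = 1.5 hours
65 x 1.5 = 97.5 miles

97.5 miles


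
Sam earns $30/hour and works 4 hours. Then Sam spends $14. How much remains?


Calculate earnings:
4 x $30 = $120
Subtract spending:
$120 - $14 = $106

$106


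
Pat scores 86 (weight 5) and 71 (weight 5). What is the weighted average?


Weighted sum:
5 x 86 + 5 x 71 = 785
Total weight:
5 + 5 = 10
Weighted average:
785 / 10 = 78.5

78.5


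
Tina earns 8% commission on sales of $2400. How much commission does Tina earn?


Convert rate to decimal:
8% = 0.08
Multiply by sales:
$2400 x 0.08 = $192

$192


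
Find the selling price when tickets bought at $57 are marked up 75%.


Calculate the markup amount:
75% of $57 = $42.75
Add to cost:
$57 + $42.75 = $99.75

$99.75


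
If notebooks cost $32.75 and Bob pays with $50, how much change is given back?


Start with the amount paid:
$50
Subtract the price:
$50 - $32.75 = $17.25

$17.25


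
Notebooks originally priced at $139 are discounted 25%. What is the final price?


Calculate the discount amount:
25% of $139 = $34.75
Subtract from original:
$139 - $34.75 = $104.25

$104.25


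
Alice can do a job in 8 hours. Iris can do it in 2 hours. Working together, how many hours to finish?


Alice's rate: 1/8 of the job per hour
Iris's rate: 1/2 of the job per hour
Combined rate: 1/8 + 1/2 = 5/8 per hour
Time = 1 / (5/8) = 8/5 = 1.6 hours

1.6 hours


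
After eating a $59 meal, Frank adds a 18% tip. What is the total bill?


Calculate the tip:
18% of $59 = $10.62
Add tip to meal cost:
$59 + $10.62 = $69.62

$69.62


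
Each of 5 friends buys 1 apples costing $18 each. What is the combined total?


Cost per person:
1 x $18 = $18
Group total:
5 x $18 = $90

$90


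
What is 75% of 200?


Convert percentage to decimal:
75% = 0.75
Multiply:
200 x 0.75 = 150

150


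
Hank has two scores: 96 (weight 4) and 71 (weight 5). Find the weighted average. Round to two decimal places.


Weighted sum:
4 x 96 + 5 x 71 = 739
Total weight:
4 + 5 = 9
Weighted average:
739 / 9 = 82.1111... ≈ 82.11

82.11


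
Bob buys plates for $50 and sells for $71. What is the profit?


Selling price = $71
Cost price = $50
Profit = selling price - cost price:
Profit = $71 - $50 = $21

$21


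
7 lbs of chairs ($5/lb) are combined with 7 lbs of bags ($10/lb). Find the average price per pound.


Cost of chairs:
7 x $5 = $35
Cost of bags:
7 x $10 = $70
Total cost: $35 + $70 = $105
Total weight: 14 lbs
Average: $105 / 14 = $7.50/lb

$7.50/lb


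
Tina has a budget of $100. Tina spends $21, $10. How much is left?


Add up expenses:
$21 + $10 = $31
Subtract from budget:
$100 - $31 = $69

$69


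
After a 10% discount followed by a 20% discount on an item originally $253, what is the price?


First discount:
10% of $253 = $25.30
Price after first discount:
$253 - $25.30 = $227.70
Second discount:
20% of $227.70 = $45.54
Final price:
$227.70 - $45.54 = $182.16

$182.16


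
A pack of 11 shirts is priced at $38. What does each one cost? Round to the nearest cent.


Total cost: $38
Number of items: 11
Unit price: $38 / 11 = $3.4545... ≈ $3.45

$3.45
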